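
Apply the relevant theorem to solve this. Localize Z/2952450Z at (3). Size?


3-primary part: 2952450=3^10*50
Size=3^10=59049


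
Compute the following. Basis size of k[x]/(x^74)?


Basis: 1,x,...,x^73
dim=74


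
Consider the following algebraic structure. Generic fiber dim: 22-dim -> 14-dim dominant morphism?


dim(fiber)=dim(X)-dim(Y)=22-14=8


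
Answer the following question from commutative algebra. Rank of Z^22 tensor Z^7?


rank(M(x)N) = rank(M)*rank(N)
22*7 = 154


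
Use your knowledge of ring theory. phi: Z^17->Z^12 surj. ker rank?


rank(ker) = 17-12 = 5


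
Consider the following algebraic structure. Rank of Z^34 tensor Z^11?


rank(M(x)N) = rank(M)*rank(N)
34*11 = 374


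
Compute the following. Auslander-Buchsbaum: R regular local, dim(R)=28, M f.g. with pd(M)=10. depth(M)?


pd+depth=depth(R)=28
depth=28-10=18


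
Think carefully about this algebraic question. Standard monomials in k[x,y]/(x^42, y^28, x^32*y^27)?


k[x,y]/I, I = (x^42, y^28, x^32*y^27)
Rect: 42x28=1176. Corner: (42-32)x(28-27)=10.
dim = 1176-10 = 1166


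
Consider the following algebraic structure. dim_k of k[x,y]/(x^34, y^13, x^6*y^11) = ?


k[x,y]/I, I = (x^34, y^13, x^6*y^11)
Rect: 34x13=442. Corner: (34-6)x(13-11)=56.
dim = 442-56 = 386


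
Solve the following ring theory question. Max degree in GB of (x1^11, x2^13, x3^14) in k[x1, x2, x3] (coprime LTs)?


Pure powers, coprime LTs => already GB.
Degrees: 11, 13, 14
Max=14


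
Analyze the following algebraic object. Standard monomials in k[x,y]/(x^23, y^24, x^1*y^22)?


k[x,y]/I, I = (x^23, y^24, x^1*y^22)
Rect: 23x24=552. Corner: (23-1)x(24-22)=44.
dim = 552-44 = 508


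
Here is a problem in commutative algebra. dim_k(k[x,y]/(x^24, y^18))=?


Basis: x^i*y^j, i<24, j<18
24*18=432


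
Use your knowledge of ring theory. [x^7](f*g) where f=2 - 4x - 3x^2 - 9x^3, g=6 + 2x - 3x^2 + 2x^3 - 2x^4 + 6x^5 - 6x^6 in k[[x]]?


[x^7] = sum a_i*b_j, i+j=7
  -4*-6=24
  -3*6=-18
  -9*-2=18
Sum=24


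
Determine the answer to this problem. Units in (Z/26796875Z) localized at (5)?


Local ring = Z/78125Z.
phi(78125) = 5^6*(5-1) = 62500


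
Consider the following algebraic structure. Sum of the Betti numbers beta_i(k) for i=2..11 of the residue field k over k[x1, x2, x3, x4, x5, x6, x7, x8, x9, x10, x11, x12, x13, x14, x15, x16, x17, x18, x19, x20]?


Koszul resolution: beta_i(k)=C(n,i), n=20
C(20,2)=190, C(20,3)=1140, C(20,4)=4845, C(20,5)=15504, C(20,6)=38760, C(20,7)=77520, C(20,8)=125970, C(20,9)=167960, C(20,10)=184756, C(20,11)=167960
Sum=784605


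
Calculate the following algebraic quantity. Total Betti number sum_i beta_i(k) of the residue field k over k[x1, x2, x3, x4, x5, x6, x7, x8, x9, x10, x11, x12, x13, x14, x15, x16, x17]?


Koszul resolution: beta_i(k)=C(n,i), n=17
sum_i C(17,i) = 2^17 = 131072


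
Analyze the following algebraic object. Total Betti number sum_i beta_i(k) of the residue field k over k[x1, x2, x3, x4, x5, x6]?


Koszul resolution: beta_i(k)=C(n,i), n=6
sum_i C(6,i) = 2^6 = 64


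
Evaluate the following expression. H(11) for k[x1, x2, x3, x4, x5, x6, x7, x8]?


C(d+n-1,n-1)=C(18,7)=31824


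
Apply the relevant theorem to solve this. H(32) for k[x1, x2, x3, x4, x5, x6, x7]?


C(d+n-1,n-1)=C(38,6)=2760681


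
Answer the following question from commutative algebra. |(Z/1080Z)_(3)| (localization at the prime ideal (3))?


3-primary part: 1080=3^3*40
Size=3^3=27


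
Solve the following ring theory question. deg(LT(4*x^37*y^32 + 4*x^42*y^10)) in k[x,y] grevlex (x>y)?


LT: 4*x^37*y^32
deg_x=37, deg_y=32
Total=37+32=69


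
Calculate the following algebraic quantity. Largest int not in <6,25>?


gcd(6,25)=1 => F=ab-a-b=6*25-6-25=150-31=119


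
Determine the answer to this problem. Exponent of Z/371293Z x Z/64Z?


Exponent = lcm of the cyclic orders; pairwise coprime => product.
13^5*2^6=371293*64=23762752


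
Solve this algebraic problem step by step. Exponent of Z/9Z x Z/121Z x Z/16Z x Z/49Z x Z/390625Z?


Exponent = lcm of the cyclic orders; pairwise coprime => product.
3^2*11^2*2^4*7^2*5^8=9*121*16*49*390625=333506250000


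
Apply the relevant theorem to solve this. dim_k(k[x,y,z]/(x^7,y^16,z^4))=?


Basis: x^iy^jz^k, i<7,j<16,k<4
7*16*4=448


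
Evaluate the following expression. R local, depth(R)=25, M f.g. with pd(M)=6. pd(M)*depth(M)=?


pd+depth=25
depth=25-6=19
pd*depth=6*19=114


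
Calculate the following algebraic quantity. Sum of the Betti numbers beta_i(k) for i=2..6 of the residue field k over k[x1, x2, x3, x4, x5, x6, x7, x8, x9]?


Koszul resolution: beta_i(k)=C(n,i), n=9
C(9,2)=36, C(9,3)=84, C(9,4)=126, C(9,5)=126, C(9,6)=84
Sum=456


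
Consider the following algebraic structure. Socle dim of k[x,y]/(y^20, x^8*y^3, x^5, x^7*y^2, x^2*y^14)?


Socle = ann(m) = span of standard monomials u with x*u, y*u in I (staircase corners).
Redundant generators: x^8*y^3, x^7*y^2
Minimal generators: x^5, x^2*y^14, y^20
Corners: xy^19, x^4y^13
Socle dim=2


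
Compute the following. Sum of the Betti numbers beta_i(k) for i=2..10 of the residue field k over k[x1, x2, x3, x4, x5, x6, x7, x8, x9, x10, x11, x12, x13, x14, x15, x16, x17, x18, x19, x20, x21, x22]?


Koszul resolution: beta_i(k)=C(n,i), n=22
C(22,2)=231, C(22,3)=1540, C(22,4)=7315, C(22,5)=26334, C(22,6)=74613, C(22,7)=170544, C(22,8)=319770, C(22,9)=497420, C(22,10)=646646
Sum=1744413


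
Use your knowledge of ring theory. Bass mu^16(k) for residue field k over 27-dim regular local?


C(n,i)=C(27,16)=13037895


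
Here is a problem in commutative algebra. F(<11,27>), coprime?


gcd(11,27)=1 => F=ab-a-b=11*27-11-27=297-38=259


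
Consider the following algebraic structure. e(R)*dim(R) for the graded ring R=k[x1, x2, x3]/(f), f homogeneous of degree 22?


e(R)=deg(f)=22, dim(R)=3-1=2
e*dim=22*2=44


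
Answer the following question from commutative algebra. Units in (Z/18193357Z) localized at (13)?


Local ring = Z/371293Z.
phi(371293) = 13^4*(13-1) = 342732


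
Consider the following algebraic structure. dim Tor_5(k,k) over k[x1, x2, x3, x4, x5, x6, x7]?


Koszul: C(n,i)=C(7,5)=21


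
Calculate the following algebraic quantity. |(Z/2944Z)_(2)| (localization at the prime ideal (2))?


2-primary part: 2944=2^7*23
Size=2^7=128


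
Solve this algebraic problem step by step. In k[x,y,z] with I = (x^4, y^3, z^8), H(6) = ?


Need i<4, j<3, k<8 with i+j+k=6.
For each i, j ranges over max(0,6-i-7)..min(2,6-i):
  i=0: j in [0,2] -> 3
  i=1: j in [0,2] -> 3
  i=2: j in [0,2] -> 3
  i=3: j in [0,2] -> 3
H(6) = 3+3+3+3 = 12


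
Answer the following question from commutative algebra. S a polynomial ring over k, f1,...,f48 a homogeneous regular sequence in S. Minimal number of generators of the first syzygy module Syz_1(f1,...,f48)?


Regular sequence => Koszul complex is the minimal free resolution.
Syz_1 minimally generated by Koszul relations f_i*e_j - f_j*e_i (i<j): mu(Syz_1) = beta_2 = C(m,2) = m(m-1)/2
m=48
48*47/2 = 1128


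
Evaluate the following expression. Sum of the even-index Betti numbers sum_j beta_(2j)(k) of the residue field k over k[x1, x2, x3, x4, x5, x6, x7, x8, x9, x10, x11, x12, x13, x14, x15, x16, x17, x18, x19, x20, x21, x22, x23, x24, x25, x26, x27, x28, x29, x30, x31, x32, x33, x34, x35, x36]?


Koszul resolution: beta_i(k)=C(n,i), n=36
sum_even C(36,i) = 2^(n-1) = 2^35 = 34359738368


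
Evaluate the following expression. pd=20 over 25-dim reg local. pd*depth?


pd+depth=25
depth=25-20=5
pd*depth=20*5=100


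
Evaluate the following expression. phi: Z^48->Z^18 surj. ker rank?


rank(ker) = 48-18 = 30


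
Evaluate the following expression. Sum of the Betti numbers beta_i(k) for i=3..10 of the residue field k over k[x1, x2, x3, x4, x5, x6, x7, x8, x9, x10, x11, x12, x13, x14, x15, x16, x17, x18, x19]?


Koszul resolution: beta_i(k)=C(n,i), n=19
C(19,3)=969, C(19,4)=3876, C(19,5)=11628, C(19,6)=27132, C(19,7)=50388, C(19,8)=75582, C(19,9)=92378, C(19,10)=92378
Sum=354331


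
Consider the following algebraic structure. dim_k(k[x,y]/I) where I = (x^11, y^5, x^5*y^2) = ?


k[x,y]/I, I = (x^11, y^5, x^5*y^2)
Rect: 11x5=55. Corner: (11-5)x(5-2)=18.
dim = 55-18 = 37


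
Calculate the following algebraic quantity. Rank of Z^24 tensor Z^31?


rank(M(x)N) = rank(M)*rank(N)
24*31 = 744


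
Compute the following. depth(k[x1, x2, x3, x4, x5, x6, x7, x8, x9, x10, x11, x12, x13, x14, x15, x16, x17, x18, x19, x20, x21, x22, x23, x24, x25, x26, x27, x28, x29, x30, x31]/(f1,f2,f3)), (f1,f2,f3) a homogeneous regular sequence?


depth(R)=31
depth(R/I)=31-3=28


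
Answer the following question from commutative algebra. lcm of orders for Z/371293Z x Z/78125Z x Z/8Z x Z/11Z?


Exponent = lcm of the cyclic orders; pairwise coprime => product.
13^5*5^7*2^3*11^1=371293*78125*8*11=2552639375000


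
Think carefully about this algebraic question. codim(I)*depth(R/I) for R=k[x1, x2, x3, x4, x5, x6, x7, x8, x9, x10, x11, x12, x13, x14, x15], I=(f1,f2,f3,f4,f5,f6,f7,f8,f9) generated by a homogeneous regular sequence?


codim=9, depth=dim(R/I)=15-9=6
Product=9*6=54


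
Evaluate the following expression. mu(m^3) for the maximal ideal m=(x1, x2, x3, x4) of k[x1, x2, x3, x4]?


Graded Nakayama: mu(m^d) = dim_k (m^d/m^(d+1)) = #degree-3 monomials in 4 vars
C(n+d-1,d)=C(6,3)=20


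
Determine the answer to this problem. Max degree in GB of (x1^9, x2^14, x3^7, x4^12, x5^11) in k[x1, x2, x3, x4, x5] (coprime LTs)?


Pure powers, coprime LTs => already GB.
Degrees: 9, 14, 7, 12, 11
Max=14


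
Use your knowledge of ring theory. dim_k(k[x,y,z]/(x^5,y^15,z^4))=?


Basis: x^iy^jz^k, i<5,j<15,k<4
5*15*4=300


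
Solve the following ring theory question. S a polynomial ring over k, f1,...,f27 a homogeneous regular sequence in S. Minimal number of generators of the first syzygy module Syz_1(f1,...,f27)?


Regular sequence => Koszul complex is the minimal free resolution.
Syz_1 minimally generated by Koszul relations f_i*e_j - f_j*e_i (i<j): mu(Syz_1) = beta_2 = C(m,2) = m(m-1)/2
m=27
27*26/2 = 351


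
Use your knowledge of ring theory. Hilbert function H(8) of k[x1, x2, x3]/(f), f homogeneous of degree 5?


C(10,2)-C(5,2)=45-10=35


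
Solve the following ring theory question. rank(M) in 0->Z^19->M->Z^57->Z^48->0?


Alt sum=0:
(-1)^0*19 + (-1)^1*? + (-1)^2*57 + (-1)^3*48=0
rank(M)=28


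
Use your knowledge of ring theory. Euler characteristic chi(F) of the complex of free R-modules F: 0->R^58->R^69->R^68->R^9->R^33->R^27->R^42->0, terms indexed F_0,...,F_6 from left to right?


chi = sum (-1)^i * rank:
(-1)^0*58=58
(-1)^1*69=-69
(-1)^2*68=68
(-1)^3*9=-9
(-1)^4*33=33
(-1)^5*27=-27
(-1)^6*42=42
chi=96


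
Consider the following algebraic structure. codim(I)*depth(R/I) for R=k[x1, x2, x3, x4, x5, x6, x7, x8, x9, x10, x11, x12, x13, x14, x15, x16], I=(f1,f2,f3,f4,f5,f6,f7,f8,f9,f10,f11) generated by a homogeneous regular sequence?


codim=11, depth=dim(R/I)=16-11=5
Product=11*5=55


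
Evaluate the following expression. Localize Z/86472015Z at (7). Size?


7-primary part: 86472015=7^8*15
Size=7^8=5764801


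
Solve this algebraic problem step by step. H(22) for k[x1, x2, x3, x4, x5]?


C(d+n-1,n-1)=C(26,4)=14950


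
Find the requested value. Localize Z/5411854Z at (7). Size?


7-primary part: 5411854=7^6*46
Size=7^6=117649


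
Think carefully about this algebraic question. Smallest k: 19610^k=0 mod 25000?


19610^k mod 25000:
k=1: 19610
k=2: 2100
k=3: 6000
k=4: 10000
k=5: 0
First zero at k = 5


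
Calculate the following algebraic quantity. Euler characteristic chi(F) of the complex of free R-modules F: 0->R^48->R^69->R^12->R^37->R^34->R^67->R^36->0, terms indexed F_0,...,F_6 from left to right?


chi = sum (-1)^i * rank:
(-1)^0*48=48
(-1)^1*69=-69
(-1)^2*12=12
(-1)^3*37=-37
(-1)^4*34=34
(-1)^5*67=-67
(-1)^6*36=36
chi=-43


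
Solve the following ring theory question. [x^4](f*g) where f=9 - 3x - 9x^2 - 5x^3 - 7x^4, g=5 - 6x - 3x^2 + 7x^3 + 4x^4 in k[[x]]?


[x^4] = sum a_i*b_j, i+j=4
  9*4=36
  -3*7=-21
  -9*-3=27
  -5*-6=30
  -7*5=-35
Sum=37


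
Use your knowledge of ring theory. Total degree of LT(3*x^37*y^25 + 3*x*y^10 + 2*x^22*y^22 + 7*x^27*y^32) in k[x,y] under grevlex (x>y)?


LT: 3*x^37*y^25
deg_x=37, deg_y=25
Total=37+25=62


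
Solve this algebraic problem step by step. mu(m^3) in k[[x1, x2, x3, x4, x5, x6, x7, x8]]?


C(n+d-1,d)=C(10,3)=120


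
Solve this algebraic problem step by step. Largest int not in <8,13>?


gcd(8,13)=1 => F=ab-a-b=8*13-8-13=104-21=83


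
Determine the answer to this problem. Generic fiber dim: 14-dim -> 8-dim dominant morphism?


dim(fiber)=dim(X)-dim(Y)=14-8=6


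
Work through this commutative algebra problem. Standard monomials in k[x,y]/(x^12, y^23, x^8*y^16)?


k[x,y]/I, I = (x^12, y^23, x^8*y^16)
Rect: 12x23=276. Corner: (12-8)x(23-16)=28.
dim = 276-28 = 248


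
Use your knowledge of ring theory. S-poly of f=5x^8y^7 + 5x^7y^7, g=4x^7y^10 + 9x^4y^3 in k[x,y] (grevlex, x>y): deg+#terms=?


LT(f)=5x^8y^7, LT(g)=4x^7y^10
lcm(LM)=x^8y^10
S(f,g) (scaled by 20 to clear denominators) = 4y^3*f - 5x*g = 20x^7y^10 - 45x^5y^3
2 terms, deg 17.
17+2=19


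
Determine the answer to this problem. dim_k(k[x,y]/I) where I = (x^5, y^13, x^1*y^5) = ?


k[x,y]/I, I = (x^5, y^13, x^1*y^5)
Rect: 5x13=65. Corner: (5-1)x(13-5)=32.
dim = 65-32 = 33


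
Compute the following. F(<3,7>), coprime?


gcd(3,7)=1 => F=ab-a-b=3*7-3-7=21-10=11


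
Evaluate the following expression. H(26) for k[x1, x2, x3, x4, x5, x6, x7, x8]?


C(d+n-1,n-1)=C(33,7)=4272048


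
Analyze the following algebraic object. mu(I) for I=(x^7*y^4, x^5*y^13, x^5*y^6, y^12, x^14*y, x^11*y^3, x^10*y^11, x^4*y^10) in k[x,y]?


Remove redundant (divisible by others).
x^10*y^11 redundant.
x^5*y^13 redundant.
Min: x^14*y, x^11*y^3, x^7*y^4, x^5*y^6, x^4*y^10, y^12
Count=6


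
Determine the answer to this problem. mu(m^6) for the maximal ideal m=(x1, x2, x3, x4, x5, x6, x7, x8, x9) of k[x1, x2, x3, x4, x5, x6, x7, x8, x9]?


Graded Nakayama: mu(m^d) = dim_k (m^d/m^(d+1)) = #degree-6 monomials in 9 vars
C(n+d-1,d)=C(14,6)=3003


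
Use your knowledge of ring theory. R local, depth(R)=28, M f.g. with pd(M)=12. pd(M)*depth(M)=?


pd+depth=28
depth=28-12=16
pd*depth=12*16=192


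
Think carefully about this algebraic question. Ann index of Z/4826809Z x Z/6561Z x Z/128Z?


Exponent = lcm of the cyclic orders; pairwise coprime => product.
13^6*3^8*2^7=4826809*6561*128=4053592812672


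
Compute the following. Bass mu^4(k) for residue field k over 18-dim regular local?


C(n,i)=C(18,4)=3060


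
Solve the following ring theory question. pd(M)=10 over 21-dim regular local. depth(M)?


pd+depth=depth(R)=21
depth=21-10=11


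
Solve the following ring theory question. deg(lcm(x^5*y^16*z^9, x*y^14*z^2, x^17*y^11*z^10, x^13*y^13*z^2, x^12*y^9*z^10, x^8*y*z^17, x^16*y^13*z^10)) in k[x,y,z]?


lcm = componentwise max:
x: max(5,1,17,13,12,8,16)=17
y: max(16,14,11,13,9,1,13)=16
z: max(9,2,10,2,10,17,10)=17
Total=17+16+17=50


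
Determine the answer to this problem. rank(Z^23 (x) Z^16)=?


rank(M(x)N) = rank(M)*rank(N)
23*16 = 368


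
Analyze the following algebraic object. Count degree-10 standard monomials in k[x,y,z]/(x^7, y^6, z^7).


Need i<7, j<6, k<7 with i+j+k=10.
For each i, j ranges over max(0,10-i-6)..min(5,10-i):
  i=0: j in [4,5] -> 2
  i=1: j in [3,5] -> 3
  i=2: j in [2,5] -> 4
  i=3: j in [1,5] -> 5
  i=4: j in [0,5] -> 6
  i=5: j in [0,5] -> 6
  i=6: j in [0,4] -> 5
H(10) = 2+3+4+5+6+6+5 = 31


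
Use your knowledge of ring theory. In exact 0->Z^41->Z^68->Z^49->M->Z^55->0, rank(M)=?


Alt sum=0:
(-1)^0*41 + (-1)^1*68 + (-1)^2*49 + (-1)^3*? + (-1)^4*55=0
rank(M)=77


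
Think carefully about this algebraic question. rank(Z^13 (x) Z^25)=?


rank(M(x)N) = rank(M)*rank(N)
13*25 = 325


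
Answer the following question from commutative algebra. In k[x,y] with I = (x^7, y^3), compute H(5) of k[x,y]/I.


k[x,y], I = (x^7, y^3), d = 5
Need i < 7 and d-i < 3.
Range: 3 <= i <= 5.
H(5) = 3


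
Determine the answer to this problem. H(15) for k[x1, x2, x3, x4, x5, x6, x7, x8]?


C(d+n-1,n-1)=C(22,7)=170544


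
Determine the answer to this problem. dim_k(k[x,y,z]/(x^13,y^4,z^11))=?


Basis: x^iy^jz^k, i<13,j<4,k<11
13*4*11=572


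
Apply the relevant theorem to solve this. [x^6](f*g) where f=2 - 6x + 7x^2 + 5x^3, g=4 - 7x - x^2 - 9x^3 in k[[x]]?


[x^6] = sum a_i*b_j, i+j=6
  5*-9=-45
Sum=-45


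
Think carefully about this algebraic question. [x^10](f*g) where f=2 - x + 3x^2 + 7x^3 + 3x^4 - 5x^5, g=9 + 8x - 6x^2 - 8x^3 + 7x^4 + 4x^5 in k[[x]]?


[x^10] = sum a_i*b_j, i+j=10
  -5*4=-20
Sum=-20


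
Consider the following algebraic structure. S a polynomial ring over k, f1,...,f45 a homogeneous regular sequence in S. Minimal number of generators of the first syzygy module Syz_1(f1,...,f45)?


Regular sequence => Koszul complex is the minimal free resolution.
Syz_1 minimally generated by Koszul relations f_i*e_j - f_j*e_i (i<j): mu(Syz_1) = beta_2 = C(m,2) = m(m-1)/2
m=45
45*44/2 = 990


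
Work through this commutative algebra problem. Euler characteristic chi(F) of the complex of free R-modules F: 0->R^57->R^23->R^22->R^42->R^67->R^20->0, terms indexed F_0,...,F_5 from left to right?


chi = sum (-1)^i * rank:
(-1)^0*57=57
(-1)^1*23=-23
(-1)^2*22=22
(-1)^3*42=-42
(-1)^4*67=67
(-1)^5*20=-20
chi=61


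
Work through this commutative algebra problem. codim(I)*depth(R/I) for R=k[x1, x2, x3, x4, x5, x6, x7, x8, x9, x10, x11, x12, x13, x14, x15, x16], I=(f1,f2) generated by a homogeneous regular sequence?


codim=2, depth=dim(R/I)=16-2=14
Product=2*14=28


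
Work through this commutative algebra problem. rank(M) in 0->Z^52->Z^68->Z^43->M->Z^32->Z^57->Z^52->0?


Alt sum=0:
(-1)^0*52 + (-1)^1*68 + (-1)^2*43 + (-1)^3*? + (-1)^4*32 + (-1)^5*57 + (-1)^6*52=0
rank(M)=54


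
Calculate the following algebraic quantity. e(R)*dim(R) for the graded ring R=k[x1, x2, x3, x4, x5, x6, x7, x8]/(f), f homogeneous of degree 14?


e(R)=deg(f)=14, dim(R)=8-1=7
e*dim=14*7=98


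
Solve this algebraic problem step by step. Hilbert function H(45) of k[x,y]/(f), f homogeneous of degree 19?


H(t)=d for t>=d-1.
d=19, t=45
H(45)=19


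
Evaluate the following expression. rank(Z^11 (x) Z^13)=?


rank(M(x)N) = rank(M)*rank(N)
11*13 = 143


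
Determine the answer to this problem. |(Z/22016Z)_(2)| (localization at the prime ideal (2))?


2-primary part: 22016=2^9*43
Size=2^9=512


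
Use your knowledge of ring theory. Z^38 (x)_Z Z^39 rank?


rank(M(x)N) = rank(M)*rank(N)
38*39 = 1482


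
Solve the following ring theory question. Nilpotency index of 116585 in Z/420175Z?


116585^k mod 420175:
k=1: 116585
k=2: 241325
k=3: 377300
k=4: 240100
k=5: 0
First zero at k = 5


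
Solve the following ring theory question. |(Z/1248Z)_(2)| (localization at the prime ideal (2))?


2-primary part: 1248=2^5*39
Size=2^5=32


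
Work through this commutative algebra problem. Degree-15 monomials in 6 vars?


C(d+n-1,n-1)=C(20,5)=15504


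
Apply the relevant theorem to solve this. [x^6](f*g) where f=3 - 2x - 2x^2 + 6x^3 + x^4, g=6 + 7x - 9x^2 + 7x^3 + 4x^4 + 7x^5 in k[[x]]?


[x^6] = sum a_i*b_j, i+j=6
  -2*7=-14
  -2*4=-8
  6*7=42
  1*-9=-9
Sum=11


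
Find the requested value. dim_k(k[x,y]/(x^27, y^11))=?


Basis: x^i*y^j, i<27, j<11
27*11=297


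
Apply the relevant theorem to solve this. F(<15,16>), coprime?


gcd(15,16)=1 => F=ab-a-b=15*16-15-16=240-31=209


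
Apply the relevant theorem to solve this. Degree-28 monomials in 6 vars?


C(d+n-1,n-1)=C(33,5)=237336


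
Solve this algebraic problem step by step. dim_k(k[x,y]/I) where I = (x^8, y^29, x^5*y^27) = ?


k[x,y]/I, I = (x^8, y^29, x^5*y^27)
Rect: 8x29=232. Corner: (8-5)x(29-27)=6.
dim = 232-6 = 226


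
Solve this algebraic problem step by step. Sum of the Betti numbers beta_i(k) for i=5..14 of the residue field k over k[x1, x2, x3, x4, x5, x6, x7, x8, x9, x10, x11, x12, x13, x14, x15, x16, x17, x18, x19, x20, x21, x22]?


Koszul resolution: beta_i(k)=C(n,i), n=22
C(22,5)=26334, C(22,6)=74613, C(22,7)=170544, C(22,8)=319770, C(22,9)=497420, C(22,10)=646646, C(22,11)=705432, C(22,12)=646646, C(22,13)=497420, C(22,14)=319770
Sum=3904595


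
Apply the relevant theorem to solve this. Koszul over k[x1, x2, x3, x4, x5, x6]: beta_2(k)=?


C(n,i)=C(6,2)=15


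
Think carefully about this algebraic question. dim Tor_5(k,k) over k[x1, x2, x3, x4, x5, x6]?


Koszul: C(n,i)=C(6,5)=6


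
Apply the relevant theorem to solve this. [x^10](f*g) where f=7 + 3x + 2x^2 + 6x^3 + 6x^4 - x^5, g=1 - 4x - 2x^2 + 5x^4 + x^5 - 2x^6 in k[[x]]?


[x^10] = sum a_i*b_j, i+j=10
  6*-2=-12
  -1*1=-1
Sum=-13


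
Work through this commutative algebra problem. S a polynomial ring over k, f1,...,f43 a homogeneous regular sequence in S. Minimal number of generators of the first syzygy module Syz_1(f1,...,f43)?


Regular sequence => Koszul complex is the minimal free resolution.
Syz_1 minimally generated by Koszul relations f_i*e_j - f_j*e_i (i<j): mu(Syz_1) = beta_2 = C(m,2) = m(m-1)/2
m=43
43*42/2 = 903


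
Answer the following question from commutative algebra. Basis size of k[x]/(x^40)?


Basis: 1,x,...,x^39
dim=40


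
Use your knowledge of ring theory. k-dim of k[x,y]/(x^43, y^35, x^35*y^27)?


k[x,y]/I, I = (x^43, y^35, x^35*y^27)
Rect: 43x35=1505. Corner: (43-35)x(35-27)=64.
dim = 1505-64 = 1441


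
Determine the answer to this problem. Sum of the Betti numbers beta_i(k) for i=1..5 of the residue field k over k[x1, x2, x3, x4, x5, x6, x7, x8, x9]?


Koszul resolution: beta_i(k)=C(n,i), n=9
C(9,1)=9, C(9,2)=36, C(9,3)=84, C(9,4)=126, C(9,5)=126
Sum=381


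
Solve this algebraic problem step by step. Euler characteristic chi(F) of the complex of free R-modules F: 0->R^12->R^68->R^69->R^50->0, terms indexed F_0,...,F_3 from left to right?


chi = sum (-1)^i * rank:
(-1)^0*12=12
(-1)^1*68=-68
(-1)^2*69=69
(-1)^3*50=-50
chi=-37


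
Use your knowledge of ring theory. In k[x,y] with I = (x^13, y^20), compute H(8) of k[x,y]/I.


k[x,y], I = (x^13, y^20), d = 8
Need i < 13 and d-i < 20.
Range: 0 <= i <= 8.
H(8) = 9


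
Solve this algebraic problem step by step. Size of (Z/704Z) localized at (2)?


2-primary part: 704=2^6*11
Size=2^6=64


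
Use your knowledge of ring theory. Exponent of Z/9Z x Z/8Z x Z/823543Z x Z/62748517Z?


Exponent = lcm of the cyclic orders; pairwise coprime => product.
3^2*2^3*7^7*13^7=9*8*823543*62748517=3720679339372632


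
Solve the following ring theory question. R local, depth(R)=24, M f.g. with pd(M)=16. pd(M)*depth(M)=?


pd+depth=24
depth=24-16=8
pd*depth=16*8=128


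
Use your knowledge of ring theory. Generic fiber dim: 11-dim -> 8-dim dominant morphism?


dim(fiber)=dim(X)-dim(Y)=11-8=3


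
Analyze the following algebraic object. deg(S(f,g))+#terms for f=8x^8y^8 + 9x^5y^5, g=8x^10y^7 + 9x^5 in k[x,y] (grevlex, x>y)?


LT(f)=8x^8y^8, LT(g)=8x^10y^7
lcm(LM)=x^10y^8
S(f,g) (scaled by 64 to clear denominators) = 8x^2*f - 8y*g = 72x^7y^5 - 72x^5y
2 terms, deg 12.
12+2=14


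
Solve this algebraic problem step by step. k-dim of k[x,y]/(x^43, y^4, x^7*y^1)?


k[x,y]/I, I = (x^43, y^4, x^7*y^1)
Rect: 43x4=172. Corner: (43-7)x(4-1)=108.
dim = 172-108 = 64


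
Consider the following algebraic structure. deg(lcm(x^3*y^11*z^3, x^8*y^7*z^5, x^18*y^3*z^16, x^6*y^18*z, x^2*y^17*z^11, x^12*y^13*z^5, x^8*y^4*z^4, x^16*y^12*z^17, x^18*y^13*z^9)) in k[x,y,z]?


lcm = componentwise max:
x: max(3,8,18,6,2,12,8,16,18)=18
y: max(11,7,3,18,17,13,4,12,13)=18
z: max(3,5,16,1,11,5,4,17,9)=17
Total=18+18+17=53


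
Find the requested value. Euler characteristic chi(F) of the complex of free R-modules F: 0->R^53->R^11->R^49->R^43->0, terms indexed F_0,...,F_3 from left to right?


chi = sum (-1)^i * rank:
(-1)^0*53=53
(-1)^1*11=-11
(-1)^2*49=49
(-1)^3*43=-43
chi=48


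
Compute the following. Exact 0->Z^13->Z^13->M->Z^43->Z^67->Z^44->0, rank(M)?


Alt sum=0:
(-1)^0*13 + (-1)^1*13 + (-1)^2*? + (-1)^3*43 + (-1)^4*67 + (-1)^5*44=0
rank(M)=20


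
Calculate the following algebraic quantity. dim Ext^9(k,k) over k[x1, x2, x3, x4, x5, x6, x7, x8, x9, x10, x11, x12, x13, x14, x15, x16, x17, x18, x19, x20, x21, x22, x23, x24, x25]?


C(n,i)=C(25,9)=2042975


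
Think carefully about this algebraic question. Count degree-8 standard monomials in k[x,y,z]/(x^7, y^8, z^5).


Need i<7, j<8, k<5 with i+j+k=8.
For each i, j ranges over max(0,8-i-4)..min(7,8-i):
  i=0: j in [4,7] -> 4
  i=1: j in [3,7] -> 5
  i=2: j in [2,6] -> 5
  i=3: j in [1,5] -> 5
  i=4: j in [0,4] -> 5
  i=5: j in [0,3] -> 4
  i=6: j in [0,2] -> 3
H(8) = 4+5+5+5+5+4+3 = 31


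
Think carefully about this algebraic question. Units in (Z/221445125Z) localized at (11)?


Local ring = Z/1771561Z.
phi(1771561) = 11^5*(11-1) = 1610510


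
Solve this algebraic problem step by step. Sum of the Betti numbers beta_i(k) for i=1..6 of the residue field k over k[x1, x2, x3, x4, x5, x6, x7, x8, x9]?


Koszul resolution: beta_i(k)=C(n,i), n=9
C(9,1)=9, C(9,2)=36, C(9,3)=84, C(9,4)=126, C(9,5)=126, C(9,6)=84
Sum=465


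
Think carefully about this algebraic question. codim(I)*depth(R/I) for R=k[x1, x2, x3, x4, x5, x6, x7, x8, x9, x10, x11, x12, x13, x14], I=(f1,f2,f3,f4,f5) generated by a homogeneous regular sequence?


codim=5, depth=dim(R/I)=14-5=9
Product=5*9=45


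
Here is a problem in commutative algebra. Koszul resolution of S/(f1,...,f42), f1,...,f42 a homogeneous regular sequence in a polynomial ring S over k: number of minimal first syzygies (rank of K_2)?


Regular sequence => Koszul complex is the minimal free resolution.
Syz_1 minimally generated by Koszul relations f_i*e_j - f_j*e_i (i<j): mu(Syz_1) = beta_2 = C(m,2) = m(m-1)/2
m=42
42*41/2 = 861


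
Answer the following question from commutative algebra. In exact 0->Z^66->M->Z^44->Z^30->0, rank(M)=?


Alt sum=0:
(-1)^0*66 + (-1)^1*? + (-1)^2*44 + (-1)^3*30=0
rank(M)=80


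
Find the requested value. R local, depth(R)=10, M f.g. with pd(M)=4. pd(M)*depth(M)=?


pd+depth=10
depth=10-4=6
pd*depth=4*6=24


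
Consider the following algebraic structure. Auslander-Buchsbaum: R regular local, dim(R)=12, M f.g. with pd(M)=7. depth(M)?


pd+depth=depth(R)=12
depth=12-7=5


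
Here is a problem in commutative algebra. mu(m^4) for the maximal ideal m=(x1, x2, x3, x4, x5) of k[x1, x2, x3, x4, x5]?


Graded Nakayama: mu(m^d) = dim_k (m^d/m^(d+1)) = #degree-4 monomials in 5 vars
C(n+d-1,d)=C(8,4)=70


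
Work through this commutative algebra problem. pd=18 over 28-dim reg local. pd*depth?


pd+depth=28
depth=28-18=10
pd*depth=18*10=180


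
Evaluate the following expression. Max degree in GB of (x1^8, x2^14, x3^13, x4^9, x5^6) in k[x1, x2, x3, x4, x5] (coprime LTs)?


Pure powers, coprime LTs => already GB.
Degrees: 8, 14, 13, 9, 6
Max=14


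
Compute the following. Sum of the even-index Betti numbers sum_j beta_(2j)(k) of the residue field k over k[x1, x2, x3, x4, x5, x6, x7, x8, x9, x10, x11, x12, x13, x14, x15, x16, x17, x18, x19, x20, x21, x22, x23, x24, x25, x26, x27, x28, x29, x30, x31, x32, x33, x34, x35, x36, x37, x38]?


Koszul resolution: beta_i(k)=C(n,i), n=38
sum_even C(38,i) = 2^(n-1) = 2^37 = 137438953472


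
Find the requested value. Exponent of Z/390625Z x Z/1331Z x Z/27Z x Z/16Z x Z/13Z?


Exponent = lcm of the cyclic orders; pairwise coprime => product.
5^8*11^3*3^3*2^4*13^1=390625*1331*27*16*13=2919881250000


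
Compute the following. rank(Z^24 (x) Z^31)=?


rank(M(x)N) = rank(M)*rank(N)
24*31 = 744


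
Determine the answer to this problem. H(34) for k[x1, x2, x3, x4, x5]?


C(d+n-1,n-1)=C(38,4)=73815


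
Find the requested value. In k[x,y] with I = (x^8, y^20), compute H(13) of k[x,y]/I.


k[x,y], I = (x^8, y^20), d = 13
Need i < 8 and d-i < 20.
Range: 0 <= i <= 7.
H(13) = 8


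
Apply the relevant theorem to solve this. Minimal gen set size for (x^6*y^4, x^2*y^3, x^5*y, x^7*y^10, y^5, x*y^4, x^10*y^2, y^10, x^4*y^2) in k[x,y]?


Remove redundant (divisible by others).
y^10 redundant.
x^6*y^4 redundant.
x^10*y^2 redundant.
x^7*y^10 redundant.
Min: x^5*y, x^4*y^2, x^2*y^3, x*y^4, y^5
Count=5


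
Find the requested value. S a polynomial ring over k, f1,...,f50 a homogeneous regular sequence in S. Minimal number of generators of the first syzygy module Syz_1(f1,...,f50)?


Regular sequence => Koszul complex is the minimal free resolution.
Syz_1 minimally generated by Koszul relations f_i*e_j - f_j*e_i (i<j): mu(Syz_1) = beta_2 = C(m,2) = m(m-1)/2
m=50
50*49/2 = 1225


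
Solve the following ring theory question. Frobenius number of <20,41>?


gcd(20,41)=1 => F=ab-a-b=20*41-20-41=820-61=759


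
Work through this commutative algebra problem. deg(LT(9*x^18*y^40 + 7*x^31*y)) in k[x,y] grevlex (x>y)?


LT: 9*x^18*y^40
deg_x=18, deg_y=40
Total=18+40=58


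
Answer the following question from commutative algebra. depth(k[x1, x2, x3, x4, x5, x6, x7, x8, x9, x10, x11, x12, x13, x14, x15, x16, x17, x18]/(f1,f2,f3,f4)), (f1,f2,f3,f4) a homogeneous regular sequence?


depth(R)=18
depth(R/I)=18-4=14


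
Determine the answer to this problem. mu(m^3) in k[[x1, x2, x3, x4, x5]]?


C(n+d-1,d)=C(7,3)=35


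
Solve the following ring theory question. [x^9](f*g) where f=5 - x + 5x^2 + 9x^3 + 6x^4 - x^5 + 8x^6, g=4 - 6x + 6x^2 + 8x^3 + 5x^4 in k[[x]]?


[x^9] = sum a_i*b_j, i+j=9
  -1*5=-5
  8*8=64
Sum=59


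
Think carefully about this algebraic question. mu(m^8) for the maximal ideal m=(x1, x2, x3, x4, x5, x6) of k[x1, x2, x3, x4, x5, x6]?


Graded Nakayama: mu(m^d) = dim_k (m^d/m^(d+1)) = #degree-8 monomials in 6 vars
C(n+d-1,d)=C(13,8)=1287


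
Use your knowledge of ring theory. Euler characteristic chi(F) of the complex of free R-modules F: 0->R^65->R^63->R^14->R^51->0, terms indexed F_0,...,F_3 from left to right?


chi = sum (-1)^i * rank:
(-1)^0*65=65
(-1)^1*63=-63
(-1)^2*14=14
(-1)^3*51=-51
chi=-35


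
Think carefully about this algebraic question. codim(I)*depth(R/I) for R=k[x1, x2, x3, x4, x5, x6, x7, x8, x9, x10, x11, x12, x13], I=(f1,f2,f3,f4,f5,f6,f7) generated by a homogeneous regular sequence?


codim=7, depth=dim(R/I)=13-7=6
Product=7*6=42


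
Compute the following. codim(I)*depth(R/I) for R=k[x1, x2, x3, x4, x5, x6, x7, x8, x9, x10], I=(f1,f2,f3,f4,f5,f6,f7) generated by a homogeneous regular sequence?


codim=7, depth=dim(R/I)=10-7=3
Product=7*3=21


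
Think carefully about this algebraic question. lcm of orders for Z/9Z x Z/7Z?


Exponent = lcm of the cyclic orders; pairwise coprime => product.
3^2*7^1=9*7=63


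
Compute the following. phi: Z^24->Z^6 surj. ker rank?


rank(ker) = 24-6 = 18


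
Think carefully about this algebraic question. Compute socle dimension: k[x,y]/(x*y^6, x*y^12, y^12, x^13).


Socle = ann(m) = span of standard monomials u with x*u, y*u in I (staircase corners).
Redundant generators: x*y^12
Minimal generators: x^13, x*y^6, y^12
Corners: y^11, x^12y^5
Socle dim=2


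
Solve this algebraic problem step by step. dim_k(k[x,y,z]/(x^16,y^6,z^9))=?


Basis: x^iy^jz^k, i<16,j<6,k<9
16*6*9=864


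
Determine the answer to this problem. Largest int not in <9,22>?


gcd(9,22)=1 => F=ab-a-b=9*22-9-22=198-31=167


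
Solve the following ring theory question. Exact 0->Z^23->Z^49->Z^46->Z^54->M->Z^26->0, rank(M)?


Alt sum=0:
(-1)^0*23 + (-1)^1*49 + (-1)^2*46 + (-1)^3*54 + (-1)^4*? + (-1)^5*26=0
rank(M)=60


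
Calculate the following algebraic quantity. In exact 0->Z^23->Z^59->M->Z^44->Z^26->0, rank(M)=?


Alt sum=0:
(-1)^0*23 + (-1)^1*59 + (-1)^2*? + (-1)^3*44 + (-1)^4*26=0
rank(M)=54


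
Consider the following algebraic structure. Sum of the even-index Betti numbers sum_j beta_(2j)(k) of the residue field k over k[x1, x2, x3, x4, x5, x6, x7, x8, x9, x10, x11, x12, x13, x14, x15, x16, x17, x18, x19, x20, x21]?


Koszul resolution: beta_i(k)=C(n,i), n=21
sum_even C(21,i) = 2^(n-1) = 2^20 = 1048576


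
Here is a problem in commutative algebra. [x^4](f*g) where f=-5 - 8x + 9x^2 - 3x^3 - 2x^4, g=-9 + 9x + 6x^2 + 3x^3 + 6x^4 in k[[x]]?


[x^4] = sum a_i*b_j, i+j=4
  -5*6=-30
  -8*3=-24
  9*6=54
  -3*9=-27
  -2*-9=18
Sum=-9


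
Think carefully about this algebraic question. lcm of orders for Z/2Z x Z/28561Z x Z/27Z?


Exponent = lcm of the cyclic orders; pairwise coprime => product.
2^1*13^4*3^3=2*28561*27=1542294


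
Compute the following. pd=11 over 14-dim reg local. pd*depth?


pd+depth=14
depth=14-11=3
pd*depth=11*3=33


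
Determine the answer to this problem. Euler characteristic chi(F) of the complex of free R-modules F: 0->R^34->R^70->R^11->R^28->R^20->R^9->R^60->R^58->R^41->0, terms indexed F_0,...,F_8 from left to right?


chi = sum (-1)^i * rank:
(-1)^0*34=34
(-1)^1*70=-70
(-1)^2*11=11
(-1)^3*28=-28
(-1)^4*20=20
(-1)^5*9=-9
(-1)^6*60=60
(-1)^7*58=-58
(-1)^8*41=41
chi=1


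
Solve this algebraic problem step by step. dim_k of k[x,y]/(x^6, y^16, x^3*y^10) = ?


k[x,y]/I, I = (x^6, y^16, x^3*y^10)
Rect: 6x16=96. Corner: (6-3)x(16-10)=18.
dim = 96-18 = 78


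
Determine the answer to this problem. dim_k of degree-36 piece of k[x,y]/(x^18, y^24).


k[x,y], I = (x^18, y^24), d = 36
Need i < 18 and d-i < 24.
Range: 13 <= i <= 17.
H(36) = 5


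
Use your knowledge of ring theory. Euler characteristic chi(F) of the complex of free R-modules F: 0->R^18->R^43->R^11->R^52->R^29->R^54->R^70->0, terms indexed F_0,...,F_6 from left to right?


chi = sum (-1)^i * rank:
(-1)^0*18=18
(-1)^1*43=-43
(-1)^2*11=11
(-1)^3*52=-52
(-1)^4*29=29
(-1)^5*54=-54
(-1)^6*70=70
chi=-21


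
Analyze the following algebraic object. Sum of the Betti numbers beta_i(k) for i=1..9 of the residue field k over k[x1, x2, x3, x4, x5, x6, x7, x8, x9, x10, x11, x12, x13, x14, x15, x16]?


Koszul resolution: beta_i(k)=C(n,i), n=16
C(16,1)=16, C(16,2)=120, C(16,3)=560, C(16,4)=1820, C(16,5)=4368, C(16,6)=8008, C(16,7)=11440, C(16,8)=12870, C(16,9)=11440
Sum=50642


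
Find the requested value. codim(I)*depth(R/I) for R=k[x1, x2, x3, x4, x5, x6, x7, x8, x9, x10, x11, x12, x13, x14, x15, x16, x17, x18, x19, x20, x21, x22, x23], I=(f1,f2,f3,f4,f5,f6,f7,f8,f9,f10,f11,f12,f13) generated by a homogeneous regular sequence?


codim=13, depth=dim(R/I)=23-13=10
Product=13*10=130


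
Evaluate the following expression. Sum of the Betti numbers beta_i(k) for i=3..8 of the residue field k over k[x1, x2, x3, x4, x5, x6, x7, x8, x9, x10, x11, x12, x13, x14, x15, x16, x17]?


Koszul resolution: beta_i(k)=C(n,i), n=17
C(17,3)=680, C(17,4)=2380, C(17,5)=6188, C(17,6)=12376, C(17,7)=19448, C(17,8)=24310
Sum=65382


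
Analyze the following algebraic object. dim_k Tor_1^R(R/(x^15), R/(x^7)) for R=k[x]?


Tor_1(R/I,R/J)=(I cap J)/IJ=(x^15)/(x^22)
dim=22-15=min(15,7)=7


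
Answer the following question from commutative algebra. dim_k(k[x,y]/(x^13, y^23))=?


Basis: x^i*y^j, i<13, j<23
13*23=299


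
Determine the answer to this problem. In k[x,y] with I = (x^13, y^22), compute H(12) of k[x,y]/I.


k[x,y], I = (x^13, y^22), d = 12
Need i < 13 and d-i < 22.
Range: 0 <= i <= 12.
H(12) = 13


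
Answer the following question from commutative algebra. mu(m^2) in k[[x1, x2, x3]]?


C(n+d-1,d)=C(4,2)=6


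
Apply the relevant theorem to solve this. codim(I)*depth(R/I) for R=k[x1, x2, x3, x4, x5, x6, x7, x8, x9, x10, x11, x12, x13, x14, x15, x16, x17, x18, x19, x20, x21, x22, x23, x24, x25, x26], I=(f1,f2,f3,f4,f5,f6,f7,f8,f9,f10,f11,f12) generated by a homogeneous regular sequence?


codim=12, depth=dim(R/I)=26-12=14
Product=12*14=168


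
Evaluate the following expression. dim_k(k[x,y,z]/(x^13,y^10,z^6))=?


Basis: x^iy^jz^k, i<13,j<10,k<6
13*10*6=780


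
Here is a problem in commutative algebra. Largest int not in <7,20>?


gcd(7,20)=1 => F=ab-a-b=7*20-7-20=140-27=113


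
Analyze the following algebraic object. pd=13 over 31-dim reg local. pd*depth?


pd+depth=31
depth=31-13=18
pd*depth=13*18=234


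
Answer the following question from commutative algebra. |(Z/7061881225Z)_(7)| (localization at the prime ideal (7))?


7-primary part: 7061881225=7^10*25
Size=7^10=282475249


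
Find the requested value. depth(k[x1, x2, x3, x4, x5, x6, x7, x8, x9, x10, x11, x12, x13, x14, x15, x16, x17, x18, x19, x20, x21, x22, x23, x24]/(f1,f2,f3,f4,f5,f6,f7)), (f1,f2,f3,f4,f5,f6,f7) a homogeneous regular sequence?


depth(R)=24
depth(R/I)=24-7=17


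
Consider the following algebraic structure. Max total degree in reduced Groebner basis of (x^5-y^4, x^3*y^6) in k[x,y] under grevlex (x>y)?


LT(f1)=x^5, LT(f2)=x^3y^6, lcm=x^5y^6
S(f1,f2) = y^6*f1 - x^2*f2 = -y^10
Reduced GB = {f1, f2, y^10}; degrees 5, 9, 10
Max = 10


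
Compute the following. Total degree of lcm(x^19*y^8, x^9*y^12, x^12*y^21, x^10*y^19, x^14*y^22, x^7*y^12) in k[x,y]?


lcm = componentwise max:
x: max(19,9,12,10,14,7)=19
y: max(8,12,21,19,22,12)=22
Total=19+22=41


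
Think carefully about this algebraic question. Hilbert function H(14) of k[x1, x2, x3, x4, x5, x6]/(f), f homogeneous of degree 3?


C(19,5)-C(16,5)=11628-4368=7260


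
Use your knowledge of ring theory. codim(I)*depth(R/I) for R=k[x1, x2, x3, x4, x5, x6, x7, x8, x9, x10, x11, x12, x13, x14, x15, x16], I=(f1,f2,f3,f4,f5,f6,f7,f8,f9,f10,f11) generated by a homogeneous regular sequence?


codim=11, depth=dim(R/I)=16-11=5
Product=11*5=55


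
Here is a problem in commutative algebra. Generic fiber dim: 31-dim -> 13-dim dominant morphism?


dim(fiber)=dim(X)-dim(Y)=31-13=18


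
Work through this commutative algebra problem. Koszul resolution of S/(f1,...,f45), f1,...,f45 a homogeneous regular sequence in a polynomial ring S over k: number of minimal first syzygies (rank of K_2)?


Regular sequence => Koszul complex is the minimal free resolution.
Syz_1 minimally generated by Koszul relations f_i*e_j - f_j*e_i (i<j): mu(Syz_1) = beta_2 = C(m,2) = m(m-1)/2
m=45
45*44/2 = 990


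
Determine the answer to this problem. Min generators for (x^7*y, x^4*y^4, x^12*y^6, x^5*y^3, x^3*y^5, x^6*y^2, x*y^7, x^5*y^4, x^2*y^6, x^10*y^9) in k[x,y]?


Remove redundant (divisible by others).
x^12*y^6 redundant.
x^10*y^9 redundant.
x^5*y^4 redundant.
Min: x^7*y, x^6*y^2, x^5*y^3, x^4*y^4, x^3*y^5, x^2*y^6, x*y^7
Count=7


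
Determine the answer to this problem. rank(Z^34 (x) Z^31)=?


rank(M(x)N) = rank(M)*rank(N)
34*31 = 1054


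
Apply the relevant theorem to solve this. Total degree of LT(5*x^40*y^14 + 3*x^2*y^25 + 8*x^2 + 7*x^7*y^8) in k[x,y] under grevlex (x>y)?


LT: 5*x^40*y^14
deg_x=40, deg_y=14
Total=40+14=54


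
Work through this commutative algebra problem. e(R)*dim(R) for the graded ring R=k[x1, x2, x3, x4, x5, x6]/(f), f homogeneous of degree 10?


e(R)=deg(f)=10, dim(R)=6-1=5
e*dim=10*5=50


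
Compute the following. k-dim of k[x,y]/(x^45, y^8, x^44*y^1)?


k[x,y]/I, I = (x^45, y^8, x^44*y^1)
Rect: 45x8=360. Corner: (45-44)x(8-1)=7.
dim = 360-7 = 353


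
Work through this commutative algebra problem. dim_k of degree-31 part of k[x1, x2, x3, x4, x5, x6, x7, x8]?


C(d+n-1,n-1)=C(38,7)=12620256


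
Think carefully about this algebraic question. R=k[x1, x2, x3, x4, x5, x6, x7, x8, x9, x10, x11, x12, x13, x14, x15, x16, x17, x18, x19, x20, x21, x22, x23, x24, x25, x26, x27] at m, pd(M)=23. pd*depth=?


pd+depth=27
depth=27-23=4
pd*depth=23*4=92
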